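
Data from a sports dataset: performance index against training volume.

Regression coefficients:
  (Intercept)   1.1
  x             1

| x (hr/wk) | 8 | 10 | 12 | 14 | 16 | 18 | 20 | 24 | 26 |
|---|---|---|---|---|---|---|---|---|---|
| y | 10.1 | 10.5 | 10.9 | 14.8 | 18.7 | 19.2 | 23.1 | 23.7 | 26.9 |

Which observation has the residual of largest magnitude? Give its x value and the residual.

x=8: ŷ = 1.1 + 8 = 9.1; e = 10.1 − 9.1 = 1
x=10: ŷ = 1.1 + 10 = 11.1; e = 10.5 − 11.1 = -0.6
x=12: ŷ = 1.1 + 12 = 13.1; e = 10.9 − 13.1 = -2.2
x=14: ŷ = 1.1 + 14 = 15.1; e = 14.8 − 15.1 = -0.3
x=16: ŷ = 1.1 + 16 = 17.1; e = 18.7 − 17.1 = 1.6
x=18: ŷ = 1.1 + 18 = 19.1; e = 19.2 − 19.1 = 0.1
x=20: ŷ = 1.1 + 20 = 21.1; e = 23.1 − 21.1 = 2
x=24: ŷ = 1.1 + 24 = 25.1; e = 23.7 − 25.1 = -1.4
x=26: ŷ = 1.1 + 26 = 27.1; e = 26.9 − 27.1 = -0.2
Largest |e| is 2.2 at x = 12, residual -2.2.

x = 12, e = -2.2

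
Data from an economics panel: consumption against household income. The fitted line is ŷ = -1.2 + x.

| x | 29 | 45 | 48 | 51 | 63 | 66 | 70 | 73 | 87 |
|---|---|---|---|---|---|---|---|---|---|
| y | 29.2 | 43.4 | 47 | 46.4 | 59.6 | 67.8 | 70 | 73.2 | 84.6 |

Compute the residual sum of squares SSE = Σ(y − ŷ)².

SSE = 32.4

x=29: ŷ = -1.2 + 29 = 27.8; e = 29.2 − 27.8 = 1.4
x=45: ŷ = -1.2 + 45 = 43.8; e = 43.4 − 43.8 = -0.4
x=48: ŷ = -1.2 + 48 = 46.8; e = 47 − 46.8 = 0.2
x=51: ŷ = -1.2 + 51 = 49.8; e = 46.4 − 49.8 = -3.4
x=63: ŷ = -1.2 + 63 = 61.8; e = 59.6 − 61.8 = -2.2
x=66: ŷ = -1.2 + 66 = 64.8; e = 67.8 − 64.8 = 3
x=70: ŷ = -1.2 + 70 = 68.8; e = 70 − 68.8 = 1.2
x=73: ŷ = -1.2 + 73 = 71.8; e = 73.2 − 71.8 = 1.4
x=87: ŷ = -1.2 + 87 = 85.8; e = 84.6 − 85.8 = -1.2
SSE = 1.96 + 0.16 + 0.04 + 11.56 + 4.84 + 9 + 1.44 + 1.96 + 1.44 = 32.4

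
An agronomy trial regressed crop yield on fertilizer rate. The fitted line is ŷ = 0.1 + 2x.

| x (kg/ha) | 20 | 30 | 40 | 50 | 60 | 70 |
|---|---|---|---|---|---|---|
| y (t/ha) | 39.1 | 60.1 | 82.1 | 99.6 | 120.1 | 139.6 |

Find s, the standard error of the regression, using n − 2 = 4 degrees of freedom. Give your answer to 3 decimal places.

s = 1.173

x=20: ŷ = 0.1 + 2·20 = 40.1; r = 39.1 − 40.1 = -1
x=30: ŷ = 0.1 + 2·30 = 60.1; r = 60.1 − 60.1 = 0
x=40: ŷ = 0.1 + 2·40 = 80.1; r = 82.1 − 80.1 = 2
x=50: ŷ = 0.1 + 2·50 = 100.1; r = 99.6 − 100.1 = -0.5
x=60: ŷ = 0.1 + 2·60 = 120.1; r = 120.1 − 120.1 = 0
x=70: ŷ = 0.1 + 2·70 = 140.1; r = 139.6 − 140.1 = -0.5
SSE = 1 + 0 + 4 + 0.25 + 0 + 0.25 = 5.5
s = √(5.5/4) = √1.375 ≈ 1.173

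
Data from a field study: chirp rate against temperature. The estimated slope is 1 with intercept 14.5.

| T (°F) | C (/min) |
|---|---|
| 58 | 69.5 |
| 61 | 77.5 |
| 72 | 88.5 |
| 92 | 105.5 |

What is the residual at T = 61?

e = 2

ŷ = 14.5 + 61 = 75.5
e = 77.5 − 75.5 = 2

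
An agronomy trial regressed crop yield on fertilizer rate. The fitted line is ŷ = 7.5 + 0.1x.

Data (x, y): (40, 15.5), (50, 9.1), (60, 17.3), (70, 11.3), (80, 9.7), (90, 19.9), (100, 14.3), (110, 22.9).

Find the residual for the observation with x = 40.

ŷ = 7.5 + 0.1·40 = 11.5
r = 15.5 − 11.5 = 4

r = 4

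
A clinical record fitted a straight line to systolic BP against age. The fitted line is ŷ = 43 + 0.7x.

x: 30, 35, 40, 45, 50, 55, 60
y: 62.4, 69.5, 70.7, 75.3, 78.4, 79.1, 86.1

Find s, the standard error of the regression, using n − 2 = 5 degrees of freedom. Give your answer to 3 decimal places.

s = 1.698

x=30: ŷ = 43 + 0.7·30 = 64; r = 62.4 − 64 = -1.6
x=35: ŷ = 43 + 0.7·35 = 67.5; r = 69.5 − 67.5 = 2
x=40: ŷ = 43 + 0.7·40 = 71; r = 70.7 − 71 = -0.3
x=45: ŷ = 43 + 0.7·45 = 74.5; r = 75.3 − 74.5 = 0.8
x=50: ŷ = 43 + 0.7·50 = 78; r = 78.4 − 78 = 0.4
x=55: ŷ = 43 + 0.7·55 = 81.5; r = 79.1 − 81.5 = -2.4
x=60: ŷ = 43 + 0.7·60 = 85; r = 86.1 − 85 = 1.1
SSE = 2.56 + 4 + 0.09 + 0.64 + 0.16 + 5.76 + 1.21 = 14.42
s = √(14.42/5) = √2.884 ≈ 1.698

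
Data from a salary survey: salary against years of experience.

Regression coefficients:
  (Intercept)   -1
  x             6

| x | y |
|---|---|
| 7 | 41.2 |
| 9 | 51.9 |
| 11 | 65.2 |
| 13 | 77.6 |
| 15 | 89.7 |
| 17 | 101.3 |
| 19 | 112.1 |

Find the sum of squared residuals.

SSE = 3.04

x=7: ŷ = -1 + 6·7 = 41; r = 41.2 − 41 = 0.2
x=9: ŷ = -1 + 6·9 = 53; r = 51.9 − 53 = -1.1
x=11: ŷ = -1 + 6·11 = 65; r = 65.2 − 65 = 0.2
x=13: ŷ = -1 + 6·13 = 77; r = 77.6 − 77 = 0.6
x=15: ŷ = -1 + 6·15 = 89; r = 89.7 − 89 = 0.7
x=17: ŷ = -1 + 6·17 = 101; r = 101.3 − 101 = 0.3
x=19: ŷ = -1 + 6·19 = 113; r = 112.1 − 113 = -0.9
SSE = 0.04 + 1.21 + 0.04 + 0.36 + 0.49 + 0.09 + 0.81 = 3.04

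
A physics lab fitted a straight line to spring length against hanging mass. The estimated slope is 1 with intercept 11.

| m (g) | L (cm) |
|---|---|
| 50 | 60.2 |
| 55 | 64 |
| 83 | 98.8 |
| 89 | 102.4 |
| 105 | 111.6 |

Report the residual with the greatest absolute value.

m=50: L̂ = 11 + 50 = 61; r = 60.2 − 61 = -0.8
m=55: L̂ = 11 + 55 = 66; r = 64 − 66 = -2
m=83: L̂ = 11 + 83 = 94; r = 98.8 − 94 = 4.8
m=89: L̂ = 11 + 89 = 100; r = 102.4 − 100 = 2.4
m=105: L̂ = 11 + 105 = 116; r = 111.6 − 116 = -4.4
Largest |r| is 4.8 at m = 83, residual 4.8.

r = 4.8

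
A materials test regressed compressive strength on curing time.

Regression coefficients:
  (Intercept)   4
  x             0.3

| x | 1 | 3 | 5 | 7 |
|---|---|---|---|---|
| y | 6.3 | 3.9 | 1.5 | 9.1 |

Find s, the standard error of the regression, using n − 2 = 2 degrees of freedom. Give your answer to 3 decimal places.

x=1: ŷ = 4 + 0.3·1 = 4.3; r = 6.3 − 4.3 = 2
x=3: ŷ = 4 + 0.3·3 = 4.9; r = 3.9 − 4.9 = -1
x=5: ŷ = 4 + 0.3·5 = 5.5; r = 1.5 − 5.5 = -4
x=7: ŷ = 4 + 0.3·7 = 6.1; r = 9.1 − 6.1 = 3
SSE = 4 + 1 + 16 + 9 = 30
s = √(30/2) = √15 ≈ 3.873

s = 3.873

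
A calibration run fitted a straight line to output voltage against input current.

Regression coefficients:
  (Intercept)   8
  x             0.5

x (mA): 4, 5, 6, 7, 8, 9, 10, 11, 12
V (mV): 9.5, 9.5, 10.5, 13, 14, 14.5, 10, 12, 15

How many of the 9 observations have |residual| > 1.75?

x=4: V̂ = 8 + 0.5·4 = 10; r = 9.5 − 10 = -0.5
x=5: V̂ = 8 + 0.5·5 = 10.5; r = 9.5 − 10.5 = -1
x=6: V̂ = 8 + 0.5·6 = 11; r = 10.5 − 11 = -0.5
x=7: V̂ = 8 + 0.5·7 = 11.5; r = 13 − 11.5 = 1.5
x=8: V̂ = 8 + 0.5·8 = 12; r = 14 − 12 = 2
x=9: V̂ = 8 + 0.5·9 = 12.5; r = 14.5 − 12.5 = 2
x=10: V̂ = 8 + 0.5·10 = 13; r = 10 − 13 = -3
x=11: V̂ = 8 + 0.5·11 = 13.5; r = 12 − 13.5 = -1.5
x=12: V̂ = 8 + 0.5·12 = 14; r = 15 − 14 = 1
|r| > 1.75: x=8 (|r|=2), x=9 (|r|=2), x=10 (|r|=3) → 3

3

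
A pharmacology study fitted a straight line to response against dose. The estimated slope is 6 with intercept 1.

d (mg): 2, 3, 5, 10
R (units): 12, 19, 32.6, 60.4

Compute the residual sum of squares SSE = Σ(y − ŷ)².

d=2: ŷ = 1 + 6·2 = 13; e = 12 − 13 = -1
d=3: ŷ = 1 + 6·3 = 19; e = 19 − 19 = 0
d=5: ŷ = 1 + 6·5 = 31; e = 32.6 − 31 = 1.6
d=10: ŷ = 1 + 6·10 = 61; e = 60.4 − 61 = -0.6
SSE = 1 + 0 + 2.56 + 0.36 = 3.92

SSE = 3.92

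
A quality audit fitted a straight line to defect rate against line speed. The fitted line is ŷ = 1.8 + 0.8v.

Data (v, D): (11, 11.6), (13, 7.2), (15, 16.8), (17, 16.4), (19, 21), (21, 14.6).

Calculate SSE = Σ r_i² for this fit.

SSE = 68

v=11: ŷ = 1.8 + 0.8·11 = 10.6; r = 11.6 − 10.6 = 1
v=13: ŷ = 1.8 + 0.8·13 = 12.2; r = 7.2 − 12.2 = -5
v=15: ŷ = 1.8 + 0.8·15 = 13.8; r = 16.8 − 13.8 = 3
v=17: ŷ = 1.8 + 0.8·17 = 15.4; r = 16.4 − 15.4 = 1
v=19: ŷ = 1.8 + 0.8·19 = 17; r = 21 − 17 = 4
v=21: ŷ = 1.8 + 0.8·21 = 18.6; r = 14.6 − 18.6 = -4
SSE = 1 + 25 + 9 + 1 + 16 + 16 = 68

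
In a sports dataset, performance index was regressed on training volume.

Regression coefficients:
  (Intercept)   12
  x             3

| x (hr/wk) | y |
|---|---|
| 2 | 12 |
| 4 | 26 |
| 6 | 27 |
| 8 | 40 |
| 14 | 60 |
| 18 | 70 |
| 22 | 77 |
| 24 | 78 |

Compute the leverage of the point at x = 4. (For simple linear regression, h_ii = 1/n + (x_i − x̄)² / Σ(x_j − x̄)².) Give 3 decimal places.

h = 0.261

x̄ = (2 + 4 + 6 + 8 + 14 + 18 + 22 + 24)/8 = 12.25
Σ(x − x̄)² = 105.062 + 68.0625 + 39.0625 + 18.0625 + 3.0625 + 33.0625 + 95.0625 + 138.062 = 499.5
h = 1/8 + (-8.25)²/499.5 = 0.125 + 0.136261 = 0.261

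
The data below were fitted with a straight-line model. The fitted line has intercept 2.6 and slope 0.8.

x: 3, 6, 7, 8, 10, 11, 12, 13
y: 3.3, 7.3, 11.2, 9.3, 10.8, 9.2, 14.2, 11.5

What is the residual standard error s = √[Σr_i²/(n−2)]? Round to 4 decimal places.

s = 1.9630

x=3: ŷ = 2.6 + 0.8·3 = 5; r = 3.3 − 5 = -1.7
x=6: ŷ = 2.6 + 0.8·6 = 7.4; r = 7.3 − 7.4 = -0.1
x=7: ŷ = 2.6 + 0.8·7 = 8.2; r = 11.2 − 8.2 = 3
x=8: ŷ = 2.6 + 0.8·8 = 9; r = 9.3 − 9 = 0.3
x=10: ŷ = 2.6 + 0.8·10 = 10.6; r = 10.8 − 10.6 = 0.2
x=11: ŷ = 2.6 + 0.8·11 = 11.4; r = 9.2 − 11.4 = -2.2
x=12: ŷ = 2.6 + 0.8·12 = 12.2; r = 14.2 − 12.2 = 2
x=13: ŷ = 2.6 + 0.8·13 = 13; r = 11.5 − 13 = -1.5
SSE = 2.89 + 0.01 + 9 + 0.09 + 0.04 + 4.84 + 4 + 2.25 = 23.12
s = √(23.12/6) = √3.85333 ≈ 1.9630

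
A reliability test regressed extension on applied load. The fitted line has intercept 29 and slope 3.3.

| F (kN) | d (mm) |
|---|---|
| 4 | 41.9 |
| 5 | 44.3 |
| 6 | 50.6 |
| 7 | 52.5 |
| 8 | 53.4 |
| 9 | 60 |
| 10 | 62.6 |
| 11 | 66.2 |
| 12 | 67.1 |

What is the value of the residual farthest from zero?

e = -2

F=4: ŷ = 29 + 3.3·4 = 42.2; e = 41.9 − 42.2 = -0.3
F=5: ŷ = 29 + 3.3·5 = 45.5; e = 44.3 − 45.5 = -1.2
F=6: ŷ = 29 + 3.3·6 = 48.8; e = 50.6 − 48.8 = 1.8
F=7: ŷ = 29 + 3.3·7 = 52.1; e = 52.5 − 52.1 = 0.4
F=8: ŷ = 29 + 3.3·8 = 55.4; e = 53.4 − 55.4 = -2
F=9: ŷ = 29 + 3.3·9 = 58.7; e = 60 − 58.7 = 1.3
F=10: ŷ = 29 + 3.3·10 = 62; e = 62.6 − 62 = 0.6
F=11: ŷ = 29 + 3.3·11 = 65.3; e = 66.2 − 65.3 = 0.9
F=12: ŷ = 29 + 3.3·12 = 68.6; e = 67.1 − 68.6 = -1.5
Largest |e| is 2 at F = 8, residual -2.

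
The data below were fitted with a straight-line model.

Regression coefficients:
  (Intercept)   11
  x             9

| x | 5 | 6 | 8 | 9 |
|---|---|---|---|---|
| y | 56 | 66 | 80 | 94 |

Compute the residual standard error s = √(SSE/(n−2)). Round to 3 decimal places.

s = 2.646

x=5: ŷ = 11 + 9·5 = 56; e = 56 − 56 = 0
x=6: ŷ = 11 + 9·6 = 65; e = 66 − 65 = 1
x=8: ŷ = 11 + 9·8 = 83; e = 80 − 83 = -3
x=9: ŷ = 11 + 9·9 = 92; e = 94 − 92 = 2
SSE = 0 + 1 + 9 + 4 = 14
s = √(14/2) = √7 ≈ 2.646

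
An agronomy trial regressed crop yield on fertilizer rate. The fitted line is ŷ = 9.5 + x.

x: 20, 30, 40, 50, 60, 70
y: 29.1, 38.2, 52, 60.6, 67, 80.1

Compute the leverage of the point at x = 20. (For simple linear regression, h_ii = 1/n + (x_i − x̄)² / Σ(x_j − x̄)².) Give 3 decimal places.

h = 0.524

x̄ = (20 + 30 + 40 + 50 + 60 + 70)/6 = 45
Σ(x − x̄)² = 625 + 225 + 25 + 25 + 225 + 625 = 1750
h = 1/6 + (-25)²/1750 = 0.166667 + 0.357143 = 0.524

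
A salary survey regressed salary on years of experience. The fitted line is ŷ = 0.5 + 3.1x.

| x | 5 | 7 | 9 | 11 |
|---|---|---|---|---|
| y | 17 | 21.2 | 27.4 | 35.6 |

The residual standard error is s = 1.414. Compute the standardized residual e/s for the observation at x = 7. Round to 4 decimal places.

-0.7072

ŷ = 0.5 + 3.1·7 = 22.2
e = 21.2 − 22.2 = -1
e/s = -1 / 1.414 = -0.7072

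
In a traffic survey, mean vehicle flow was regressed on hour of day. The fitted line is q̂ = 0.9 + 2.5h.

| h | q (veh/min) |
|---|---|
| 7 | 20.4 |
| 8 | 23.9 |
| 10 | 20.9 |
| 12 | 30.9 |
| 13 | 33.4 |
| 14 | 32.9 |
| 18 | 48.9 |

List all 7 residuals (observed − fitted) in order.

2, 3, -5, 0, 0, -3, 3

h=7: q̂ = 0.9 + 2.5·7 = 18.4; r = 20.4 − 18.4 = 2
h=8: q̂ = 0.9 + 2.5·8 = 20.9; r = 23.9 − 20.9 = 3
h=10: q̂ = 0.9 + 2.5·10 = 25.9; r = 20.9 − 25.9 = -5
h=12: q̂ = 0.9 + 2.5·12 = 30.9; r = 30.9 − 30.9 = 0
h=13: q̂ = 0.9 + 2.5·13 = 33.4; r = 33.4 − 33.4 = 0
h=14: q̂ = 0.9 + 2.5·14 = 35.9; r = 32.9 − 35.9 = -3
h=18: q̂ = 0.9 + 2.5·18 = 45.9; r = 48.9 − 45.9 = 3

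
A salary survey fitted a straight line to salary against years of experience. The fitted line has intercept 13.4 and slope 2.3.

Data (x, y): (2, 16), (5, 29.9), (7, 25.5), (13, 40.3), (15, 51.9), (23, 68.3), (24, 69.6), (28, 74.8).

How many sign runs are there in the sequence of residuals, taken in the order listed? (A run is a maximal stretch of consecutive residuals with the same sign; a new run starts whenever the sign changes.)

5 runs

x=2: ŷ = 13.4 + 2.3·2 = 18; e = 16 − 18 = -2
x=5: ŷ = 13.4 + 2.3·5 = 24.9; e = 29.9 − 24.9 = 5
x=7: ŷ = 13.4 + 2.3·7 = 29.5; e = 25.5 − 29.5 = -4
x=13: ŷ = 13.4 + 2.3·13 = 43.3; e = 40.3 − 43.3 = -3
x=15: ŷ = 13.4 + 2.3·15 = 47.9; e = 51.9 − 47.9 = 4
x=23: ŷ = 13.4 + 2.3·23 = 66.3; e = 68.3 − 66.3 = 2
x=24: ŷ = 13.4 + 2.3·24 = 68.6; e = 69.6 − 68.6 = 1
x=28: ŷ = 13.4 + 2.3·28 = 77.8; e = 74.8 − 77.8 = -3
Signs: − + − − + + + −
Runs: −×1, +×1, −×2, +×3, −×1 → 5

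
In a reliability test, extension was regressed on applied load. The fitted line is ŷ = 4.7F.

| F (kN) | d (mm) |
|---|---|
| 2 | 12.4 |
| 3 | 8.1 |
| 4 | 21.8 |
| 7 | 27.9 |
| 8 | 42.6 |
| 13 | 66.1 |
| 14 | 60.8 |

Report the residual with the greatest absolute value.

F=2: ŷ = 4.7·2 = 9.4; r = 12.4 − 9.4 = 3
F=3: ŷ = 4.7·3 = 14.1; r = 8.1 − 14.1 = -6
F=4: ŷ = 4.7·4 = 18.8; r = 21.8 − 18.8 = 3
F=7: ŷ = 4.7·7 = 32.9; r = 27.9 − 32.9 = -5
F=8: ŷ = 4.7·8 = 37.6; r = 42.6 − 37.6 = 5
F=13: ŷ = 4.7·13 = 61.1; r = 66.1 − 61.1 = 5
F=14: ŷ = 4.7·14 = 65.8; r = 60.8 − 65.8 = -5
Largest |r| is 6 at F = 3, residual -6.

r = -6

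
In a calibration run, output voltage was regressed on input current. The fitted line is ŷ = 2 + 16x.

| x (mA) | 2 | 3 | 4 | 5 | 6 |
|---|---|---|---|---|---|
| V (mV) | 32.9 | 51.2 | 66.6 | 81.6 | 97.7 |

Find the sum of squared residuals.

x=2: ŷ = 2 + 16·2 = 34; r = 32.9 − 34 = -1.1
x=3: ŷ = 2 + 16·3 = 50; r = 51.2 − 50 = 1.2
x=4: ŷ = 2 + 16·4 = 66; r = 66.6 − 66 = 0.6
x=5: ŷ = 2 + 16·5 = 82; r = 81.6 − 82 = -0.4
x=6: ŷ = 2 + 16·6 = 98; r = 97.7 − 98 = -0.3
SSE = 1.21 + 1.44 + 0.36 + 0.16 + 0.09 = 3.26

SSE = 3.26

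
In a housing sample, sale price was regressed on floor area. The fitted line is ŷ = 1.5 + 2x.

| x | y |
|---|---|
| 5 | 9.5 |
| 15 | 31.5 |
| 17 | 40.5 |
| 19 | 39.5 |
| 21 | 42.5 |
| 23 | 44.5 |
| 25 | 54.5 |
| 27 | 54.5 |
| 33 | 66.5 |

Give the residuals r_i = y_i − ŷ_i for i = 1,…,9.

x=5: ŷ = 1.5 + 2·5 = 11.5; r = 9.5 − 11.5 = -2
x=15: ŷ = 1.5 + 2·15 = 31.5; r = 31.5 − 31.5 = 0
x=17: ŷ = 1.5 + 2·17 = 35.5; r = 40.5 − 35.5 = 5
x=19: ŷ = 1.5 + 2·19 = 39.5; r = 39.5 − 39.5 = 0
x=21: ŷ = 1.5 + 2·21 = 43.5; r = 42.5 − 43.5 = -1
x=23: ŷ = 1.5 + 2·23 = 47.5; r = 44.5 − 47.5 = -3
x=25: ŷ = 1.5 + 2·25 = 51.5; r = 54.5 − 51.5 = 3
x=27: ŷ = 1.5 + 2·27 = 55.5; r = 54.5 − 55.5 = -1
x=33: ŷ = 1.5 + 2·33 = 67.5; r = 66.5 − 67.5 = -1

-2, 0, 5, 0, -1, -3, 3, -1, -1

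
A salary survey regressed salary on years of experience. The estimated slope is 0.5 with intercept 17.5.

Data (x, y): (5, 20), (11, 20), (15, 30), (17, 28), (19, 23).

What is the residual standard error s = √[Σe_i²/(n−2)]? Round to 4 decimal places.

x=5: ŷ = 17.5 + 0.5·5 = 20; e = 20 − 20 = 0
x=11: ŷ = 17.5 + 0.5·11 = 23; e = 20 − 23 = -3
x=15: ŷ = 17.5 + 0.5·15 = 25; e = 30 − 25 = 5
x=17: ŷ = 17.5 + 0.5·17 = 26; e = 28 − 26 = 2
x=19: ŷ = 17.5 + 0.5·19 = 27; e = 23 − 27 = -4
SSE = 0 + 9 + 25 + 4 + 16 = 54
s = √(54/3) = √18 ≈ 4.2426

s = 4.2426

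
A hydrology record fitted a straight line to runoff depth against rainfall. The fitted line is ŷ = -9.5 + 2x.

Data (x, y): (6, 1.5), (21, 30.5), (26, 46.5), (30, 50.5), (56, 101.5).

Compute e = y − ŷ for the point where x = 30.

ŷ = -9.5 + 2·30 = 50.5
e = 50.5 − 50.5 = 0

e = 0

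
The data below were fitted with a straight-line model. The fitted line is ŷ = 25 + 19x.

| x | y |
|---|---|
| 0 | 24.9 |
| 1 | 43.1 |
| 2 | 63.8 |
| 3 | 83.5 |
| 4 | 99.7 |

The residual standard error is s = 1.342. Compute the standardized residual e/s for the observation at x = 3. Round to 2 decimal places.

ŷ = 25 + 19·3 = 82
e = 83.5 − 82 = 1.5
e/s = 1.5 / 1.342 = 1.12

1.12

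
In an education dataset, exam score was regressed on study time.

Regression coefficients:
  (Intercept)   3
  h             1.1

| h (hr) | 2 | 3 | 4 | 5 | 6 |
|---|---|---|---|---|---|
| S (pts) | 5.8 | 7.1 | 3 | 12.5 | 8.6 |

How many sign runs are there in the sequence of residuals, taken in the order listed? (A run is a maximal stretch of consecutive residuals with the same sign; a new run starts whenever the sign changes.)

h=2: ŷ = 3 + 1.1·2 = 5.2; r = 5.8 − 5.2 = 0.6
h=3: ŷ = 3 + 1.1·3 = 6.3; r = 7.1 − 6.3 = 0.8
h=4: ŷ = 3 + 1.1·4 = 7.4; r = 3 − 7.4 = -4.4
h=5: ŷ = 3 + 1.1·5 = 8.5; r = 12.5 − 8.5 = 4
h=6: ŷ = 3 + 1.1·6 = 9.6; r = 8.6 − 9.6 = -1
Signs: + + − + −
Runs: +×2, −×1, +×1, −×1 → 4

4 runs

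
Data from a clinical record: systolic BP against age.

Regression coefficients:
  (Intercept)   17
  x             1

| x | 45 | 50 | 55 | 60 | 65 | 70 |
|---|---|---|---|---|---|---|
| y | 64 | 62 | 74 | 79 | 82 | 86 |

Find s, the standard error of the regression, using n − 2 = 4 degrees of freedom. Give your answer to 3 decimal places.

x=45: ŷ = 17 + 45 = 62; e = 64 − 62 = 2
x=50: ŷ = 17 + 50 = 67; e = 62 − 67 = -5
x=55: ŷ = 17 + 55 = 72; e = 74 − 72 = 2
x=60: ŷ = 17 + 60 = 77; e = 79 − 77 = 2
x=65: ŷ = 17 + 65 = 82; e = 82 − 82 = 0
x=70: ŷ = 17 + 70 = 87; e = 86 − 87 = -1
SSE = 4 + 25 + 4 + 4 + 0 + 1 = 38
s = √(38/4) = √9.5 ≈ 3.082

s = 3.082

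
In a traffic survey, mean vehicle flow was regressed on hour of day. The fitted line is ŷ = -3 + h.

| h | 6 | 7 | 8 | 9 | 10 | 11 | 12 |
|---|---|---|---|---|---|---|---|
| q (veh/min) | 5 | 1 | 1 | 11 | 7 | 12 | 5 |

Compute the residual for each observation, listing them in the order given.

2, -3, -4, 5, 0, 4, -4

h=6: ŷ = -3 + 6 = 3; r = 5 − 3 = 2
h=7: ŷ = -3 + 7 = 4; r = 1 − 4 = -3
h=8: ŷ = -3 + 8 = 5; r = 1 − 5 = -4
h=9: ŷ = -3 + 9 = 6; r = 11 − 6 = 5
h=10: ŷ = -3 + 10 = 7; r = 7 − 7 = 0
h=11: ŷ = -3 + 11 = 8; r = 12 − 8 = 4
h=12: ŷ = -3 + 12 = 9; r = 5 − 9 = -4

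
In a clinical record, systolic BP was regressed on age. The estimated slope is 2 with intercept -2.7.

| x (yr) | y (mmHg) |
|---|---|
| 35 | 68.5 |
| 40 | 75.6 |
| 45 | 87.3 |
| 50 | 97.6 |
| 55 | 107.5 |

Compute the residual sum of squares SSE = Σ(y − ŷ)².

x=35: ŷ = -2.7 + 2·35 = 67.3; e = 68.5 − 67.3 = 1.2
x=40: ŷ = -2.7 + 2·40 = 77.3; e = 75.6 − 77.3 = -1.7
x=45: ŷ = -2.7 + 2·45 = 87.3; e = 87.3 − 87.3 = 0
x=50: ŷ = -2.7 + 2·50 = 97.3; e = 97.6 − 97.3 = 0.3
x=55: ŷ = -2.7 + 2·55 = 107.3; e = 107.5 − 107.3 = 0.2
SSE = 1.44 + 2.89 + 0 + 0.09 + 0.04 = 4.46

SSE = 4.46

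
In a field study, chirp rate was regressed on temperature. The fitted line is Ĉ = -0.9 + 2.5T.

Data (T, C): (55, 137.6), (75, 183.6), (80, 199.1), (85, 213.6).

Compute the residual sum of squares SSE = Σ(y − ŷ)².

SSE = 14

T=55: Ĉ = -0.9 + 2.5·55 = 136.6; r = 137.6 − 136.6 = 1
T=75: Ĉ = -0.9 + 2.5·75 = 186.6; r = 183.6 − 186.6 = -3
T=80: Ĉ = -0.9 + 2.5·80 = 199.1; r = 199.1 − 199.1 = 0
T=85: Ĉ = -0.9 + 2.5·85 = 211.6; r = 213.6 − 211.6 = 2
SSE = 1 + 9 + 0 + 4 = 14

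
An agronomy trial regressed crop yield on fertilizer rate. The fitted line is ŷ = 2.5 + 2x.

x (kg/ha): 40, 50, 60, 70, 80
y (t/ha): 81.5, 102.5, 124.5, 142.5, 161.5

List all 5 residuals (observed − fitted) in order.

-1, 0, 2, 0, -1

x=40: ŷ = 2.5 + 2·40 = 82.5; e = 81.5 − 82.5 = -1
x=50: ŷ = 2.5 + 2·50 = 102.5; e = 102.5 − 102.5 = 0
x=60: ŷ = 2.5 + 2·60 = 122.5; e = 124.5 − 122.5 = 2
x=70: ŷ = 2.5 + 2·70 = 142.5; e = 142.5 − 142.5 = 0
x=80: ŷ = 2.5 + 2·80 = 162.5; e = 161.5 − 162.5 = -1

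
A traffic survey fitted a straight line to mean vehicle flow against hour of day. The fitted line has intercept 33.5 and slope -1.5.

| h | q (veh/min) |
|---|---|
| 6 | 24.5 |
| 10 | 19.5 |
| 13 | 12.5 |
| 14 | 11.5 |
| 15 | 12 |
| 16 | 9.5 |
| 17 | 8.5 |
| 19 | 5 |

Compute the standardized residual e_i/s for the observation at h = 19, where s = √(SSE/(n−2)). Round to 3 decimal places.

0.000

h=6: q̂ = 33.5 − 1.5·6 = 24.5; e = 24.5 − 24.5 = 0
h=10: q̂ = 33.5 − 1.5·10 = 18.5; e = 19.5 − 18.5 = 1
h=13: q̂ = 33.5 − 1.5·13 = 14; e = 12.5 − 14 = -1.5
h=14: q̂ = 33.5 − 1.5·14 = 12.5; e = 11.5 − 12.5 = -1
h=15: q̂ = 33.5 − 1.5·15 = 11; e = 12 − 11 = 1
h=16: q̂ = 33.5 − 1.5·16 = 9.5; e = 9.5 − 9.5 = 0
h=17: q̂ = 33.5 − 1.5·17 = 8; e = 8.5 − 8 = 0.5
h=19: q̂ = 33.5 − 1.5·19 = 5; e = 5 − 5 = 0
SSE = 0 + 1 + 2.25 + 1 + 1 + 0 + 0.25 + 0 = 5.5
s = √(5.5/6) = 0.957427
e/s = 0 / 0.957427 = 0.000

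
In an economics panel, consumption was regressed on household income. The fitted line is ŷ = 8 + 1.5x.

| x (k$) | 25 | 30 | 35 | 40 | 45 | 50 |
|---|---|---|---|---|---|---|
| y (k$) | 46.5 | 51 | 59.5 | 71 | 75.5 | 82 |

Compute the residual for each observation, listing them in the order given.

x=25: ŷ = 8 + 1.5·25 = 45.5; e = 46.5 − 45.5 = 1
x=30: ŷ = 8 + 1.5·30 = 53; e = 51 − 53 = -2
x=35: ŷ = 8 + 1.5·35 = 60.5; e = 59.5 − 60.5 = -1
x=40: ŷ = 8 + 1.5·40 = 68; e = 71 − 68 = 3
x=45: ŷ = 8 + 1.5·45 = 75.5; e = 75.5 − 75.5 = 0
x=50: ŷ = 8 + 1.5·50 = 83; e = 82 − 83 = -1

1, -2, -1, 3, 0, -1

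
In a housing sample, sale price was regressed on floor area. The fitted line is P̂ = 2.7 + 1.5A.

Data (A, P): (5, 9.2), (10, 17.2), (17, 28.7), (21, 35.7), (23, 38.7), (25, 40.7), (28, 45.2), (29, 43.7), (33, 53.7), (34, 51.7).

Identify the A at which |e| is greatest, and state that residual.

A=5: P̂ = 2.7 + 1.5·5 = 10.2; e = 9.2 − 10.2 = -1
A=10: P̂ = 2.7 + 1.5·10 = 17.7; e = 17.2 − 17.7 = -0.5
A=17: P̂ = 2.7 + 1.5·17 = 28.2; e = 28.7 − 28.2 = 0.5
A=21: P̂ = 2.7 + 1.5·21 = 34.2; e = 35.7 − 34.2 = 1.5
A=23: P̂ = 2.7 + 1.5·23 = 37.2; e = 38.7 − 37.2 = 1.5
A=25: P̂ = 2.7 + 1.5·25 = 40.2; e = 40.7 − 40.2 = 0.5
A=28: P̂ = 2.7 + 1.5·28 = 44.7; e = 45.2 − 44.7 = 0.5
A=29: P̂ = 2.7 + 1.5·29 = 46.2; e = 43.7 − 46.2 = -2.5
A=33: P̂ = 2.7 + 1.5·33 = 52.2; e = 53.7 − 52.2 = 1.5
A=34: P̂ = 2.7 + 1.5·34 = 53.7; e = 51.7 − 53.7 = -2
Largest |e| is 2.5 at A = 29, residual -2.5.

A = 29, e = -2.5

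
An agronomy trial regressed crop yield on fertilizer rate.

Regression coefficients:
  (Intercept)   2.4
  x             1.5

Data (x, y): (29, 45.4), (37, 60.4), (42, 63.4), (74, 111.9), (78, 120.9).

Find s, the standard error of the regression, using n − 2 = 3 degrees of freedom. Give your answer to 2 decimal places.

s = 2.24

x=29: ŷ = 2.4 + 1.5·29 = 45.9; e = 45.4 − 45.9 = -0.5
x=37: ŷ = 2.4 + 1.5·37 = 57.9; e = 60.4 − 57.9 = 2.5
x=42: ŷ = 2.4 + 1.5·42 = 65.4; e = 63.4 − 65.4 = -2
x=74: ŷ = 2.4 + 1.5·74 = 113.4; e = 111.9 − 113.4 = -1.5
x=78: ŷ = 2.4 + 1.5·78 = 119.4; e = 120.9 − 119.4 = 1.5
SSE = 0.25 + 6.25 + 4 + 2.25 + 2.25 = 15
s = √(15/3) = √5 ≈ 2.24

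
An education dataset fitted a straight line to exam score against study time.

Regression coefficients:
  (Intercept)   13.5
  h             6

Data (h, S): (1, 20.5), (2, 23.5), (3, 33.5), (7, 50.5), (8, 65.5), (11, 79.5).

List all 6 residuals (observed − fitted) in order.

1, -2, 2, -5, 4, 0

h=1: Ŝ = 13.5 + 6·1 = 19.5; r = 20.5 − 19.5 = 1
h=2: Ŝ = 13.5 + 6·2 = 25.5; r = 23.5 − 25.5 = -2
h=3: Ŝ = 13.5 + 6·3 = 31.5; r = 33.5 − 31.5 = 2
h=7: Ŝ = 13.5 + 6·7 = 55.5; r = 50.5 − 55.5 = -5
h=8: Ŝ = 13.5 + 6·8 = 61.5; r = 65.5 − 61.5 = 4
h=11: Ŝ = 13.5 + 6·11 = 79.5; r = 79.5 − 79.5 = 0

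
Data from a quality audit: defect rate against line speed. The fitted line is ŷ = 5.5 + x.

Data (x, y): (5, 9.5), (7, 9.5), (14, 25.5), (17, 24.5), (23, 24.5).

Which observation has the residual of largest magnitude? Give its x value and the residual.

x=5: ŷ = 5.5 + 5 = 10.5; r = 9.5 − 10.5 = -1
x=7: ŷ = 5.5 + 7 = 12.5; r = 9.5 − 12.5 = -3
x=14: ŷ = 5.5 + 14 = 19.5; r = 25.5 − 19.5 = 6
x=17: ŷ = 5.5 + 17 = 22.5; r = 24.5 − 22.5 = 2
x=23: ŷ = 5.5 + 23 = 28.5; r = 24.5 − 28.5 = -4
Largest |r| is 6 at x = 14, residual 6.

x = 14, r = 6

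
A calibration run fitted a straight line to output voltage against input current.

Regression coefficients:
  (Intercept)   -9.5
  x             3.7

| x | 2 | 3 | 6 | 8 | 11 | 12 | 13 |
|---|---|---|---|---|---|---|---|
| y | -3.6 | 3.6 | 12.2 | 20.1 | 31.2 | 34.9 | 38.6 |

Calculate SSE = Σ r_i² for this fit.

SSE = 6.5

x=2: ŷ = -9.5 + 3.7·2 = -2.1; r = -3.6 − (-2.1) = -1.5
x=3: ŷ = -9.5 + 3.7·3 = 1.6; r = 3.6 − 1.6 = 2
x=6: ŷ = -9.5 + 3.7·6 = 12.7; r = 12.2 − 12.7 = -0.5
x=8: ŷ = -9.5 + 3.7·8 = 20.1; r = 20.1 − 20.1 = 0
x=11: ŷ = -9.5 + 3.7·11 = 31.2; r = 31.2 − 31.2 = 0
x=12: ŷ = -9.5 + 3.7·12 = 34.9; r = 34.9 − 34.9 = 0
x=13: ŷ = -9.5 + 3.7·13 = 38.6; r = 38.6 − 38.6 = 0
SSE = 2.25 + 4 + 0.25 + 0 + 0 + 0 + 0 = 6.5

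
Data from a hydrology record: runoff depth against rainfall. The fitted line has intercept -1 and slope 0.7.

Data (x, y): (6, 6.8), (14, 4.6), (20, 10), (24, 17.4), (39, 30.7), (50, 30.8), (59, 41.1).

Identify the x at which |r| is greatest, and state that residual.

x = 39, r = 4.4

x=6: ŷ = -1 + 0.7·6 = 3.2; r = 6.8 − 3.2 = 3.6
x=14: ŷ = -1 + 0.7·14 = 8.8; r = 4.6 − 8.8 = -4.2
x=20: ŷ = -1 + 0.7·20 = 13; r = 10 − 13 = -3
x=24: ŷ = -1 + 0.7·24 = 15.8; r = 17.4 − 15.8 = 1.6
x=39: ŷ = -1 + 0.7·39 = 26.3; r = 30.7 − 26.3 = 4.4
x=50: ŷ = -1 + 0.7·50 = 34; r = 30.8 − 34 = -3.2
x=59: ŷ = -1 + 0.7·59 = 40.3; r = 41.1 − 40.3 = 0.8
Largest |r| is 4.4 at x = 39, residual 4.4.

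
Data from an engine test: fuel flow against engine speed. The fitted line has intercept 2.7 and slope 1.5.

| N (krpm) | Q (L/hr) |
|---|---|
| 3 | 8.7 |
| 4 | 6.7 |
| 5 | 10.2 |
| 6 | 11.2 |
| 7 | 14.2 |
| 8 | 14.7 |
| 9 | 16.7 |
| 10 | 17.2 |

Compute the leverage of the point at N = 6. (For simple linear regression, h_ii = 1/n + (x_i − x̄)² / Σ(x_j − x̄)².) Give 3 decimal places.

h = 0.131

N̄ = (3 + 4 + 5 + 6 + 7 + 8 + 9 + 10)/8 = 6.5
Σ(N − N̄)² = 12.25 + 6.25 + 2.25 + 0.25 + 0.25 + 2.25 + 6.25 + 12.25 = 42
h = 1/8 + (-0.5)²/42 = 0.125 + 0.00595238 = 0.131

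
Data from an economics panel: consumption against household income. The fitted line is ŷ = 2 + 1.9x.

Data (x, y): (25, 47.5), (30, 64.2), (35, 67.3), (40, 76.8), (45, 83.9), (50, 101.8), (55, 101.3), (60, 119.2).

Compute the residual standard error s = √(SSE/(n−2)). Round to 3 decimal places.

x=25: ŷ = 2 + 1.9·25 = 49.5; e = 47.5 − 49.5 = -2
x=30: ŷ = 2 + 1.9·30 = 59; e = 64.2 − 59 = 5.2
x=35: ŷ = 2 + 1.9·35 = 68.5; e = 67.3 − 68.5 = -1.2
x=40: ŷ = 2 + 1.9·40 = 78; e = 76.8 − 78 = -1.2
x=45: ŷ = 2 + 1.9·45 = 87.5; e = 83.9 − 87.5 = -3.6
x=50: ŷ = 2 + 1.9·50 = 97; e = 101.8 − 97 = 4.8
x=55: ŷ = 2 + 1.9·55 = 106.5; e = 101.3 − 106.5 = -5.2
x=60: ŷ = 2 + 1.9·60 = 116; e = 119.2 − 116 = 3.2
SSE = 4 + 27.04 + 1.44 + 1.44 + 12.96 + 23.04 + 27.04 + 10.24 = 107.2
s = √(107.2/6) = √17.8667 ≈ 4.227

s = 4.227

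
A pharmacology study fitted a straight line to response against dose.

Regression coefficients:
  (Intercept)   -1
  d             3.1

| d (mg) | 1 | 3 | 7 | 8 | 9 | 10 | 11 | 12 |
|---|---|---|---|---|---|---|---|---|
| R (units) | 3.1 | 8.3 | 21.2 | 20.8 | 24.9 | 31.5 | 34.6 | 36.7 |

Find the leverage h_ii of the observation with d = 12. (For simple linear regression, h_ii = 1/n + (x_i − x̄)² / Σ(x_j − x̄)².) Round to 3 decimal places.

d̄ = (1 + 3 + 7 + 8 + 9 + 10 + 11 + 12)/8 = 7.625
Σ(d − d̄)² = 43.8906 + 21.3906 + 0.390625 + 0.140625 + 1.89062 + 5.64062 + 11.3906 + 19.1406 = 103.875
h = 1/8 + (4.375)²/103.875 = 0.125 + 0.184266 = 0.309

h = 0.309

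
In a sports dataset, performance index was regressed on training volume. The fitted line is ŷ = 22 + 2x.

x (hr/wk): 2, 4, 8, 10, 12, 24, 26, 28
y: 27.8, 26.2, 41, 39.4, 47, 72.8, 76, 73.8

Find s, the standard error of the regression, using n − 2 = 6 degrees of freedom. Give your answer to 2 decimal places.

x=2: ŷ = 22 + 2·2 = 26; r = 27.8 − 26 = 1.8
x=4: ŷ = 22 + 2·4 = 30; r = 26.2 − 30 = -3.8
x=8: ŷ = 22 + 2·8 = 38; r = 41 − 38 = 3
x=10: ŷ = 22 + 2·10 = 42; r = 39.4 − 42 = -2.6
x=12: ŷ = 22 + 2·12 = 46; r = 47 − 46 = 1
x=24: ŷ = 22 + 2·24 = 70; r = 72.8 − 70 = 2.8
x=26: ŷ = 22 + 2·26 = 74; r = 76 − 74 = 2
x=28: ŷ = 22 + 2·28 = 78; r = 73.8 − 78 = -4.2
SSE = 3.24 + 14.44 + 9 + 6.76 + 1 + 7.84 + 4 + 17.64 = 63.92
s = √(63.92/6) = √10.6533 ≈ 3.26

s = 3.26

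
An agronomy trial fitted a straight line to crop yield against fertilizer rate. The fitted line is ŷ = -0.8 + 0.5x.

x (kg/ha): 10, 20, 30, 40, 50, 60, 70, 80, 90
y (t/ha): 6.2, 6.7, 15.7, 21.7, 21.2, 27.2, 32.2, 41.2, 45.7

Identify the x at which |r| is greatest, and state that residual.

x=10: ŷ = -0.8 + 0.5·10 = 4.2; r = 6.2 − 4.2 = 2
x=20: ŷ = -0.8 + 0.5·20 = 9.2; r = 6.7 − 9.2 = -2.5
x=30: ŷ = -0.8 + 0.5·30 = 14.2; r = 15.7 − 14.2 = 1.5
x=40: ŷ = -0.8 + 0.5·40 = 19.2; r = 21.7 − 19.2 = 2.5
x=50: ŷ = -0.8 + 0.5·50 = 24.2; r = 21.2 − 24.2 = -3
x=60: ŷ = -0.8 + 0.5·60 = 29.2; r = 27.2 − 29.2 = -2
x=70: ŷ = -0.8 + 0.5·70 = 34.2; r = 32.2 − 34.2 = -2
x=80: ŷ = -0.8 + 0.5·80 = 39.2; r = 41.2 − 39.2 = 2
x=90: ŷ = -0.8 + 0.5·90 = 44.2; r = 45.7 − 44.2 = 1.5
Largest |r| is 3 at x = 50, residual -3.

x = 50, r = -3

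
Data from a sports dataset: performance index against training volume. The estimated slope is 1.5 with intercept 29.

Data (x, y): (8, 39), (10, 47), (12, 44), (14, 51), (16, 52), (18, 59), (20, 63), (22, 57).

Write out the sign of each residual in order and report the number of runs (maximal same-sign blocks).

7 runs

x=8: ŷ = 29 + 1.5·8 = 41; e = 39 − 41 = -2
x=10: ŷ = 29 + 1.5·10 = 44; e = 47 − 44 = 3
x=12: ŷ = 29 + 1.5·12 = 47; e = 44 − 47 = -3
x=14: ŷ = 29 + 1.5·14 = 50; e = 51 − 50 = 1
x=16: ŷ = 29 + 1.5·16 = 53; e = 52 − 53 = -1
x=18: ŷ = 29 + 1.5·18 = 56; e = 59 − 56 = 3
x=20: ŷ = 29 + 1.5·20 = 59; e = 63 − 59 = 4
x=22: ŷ = 29 + 1.5·22 = 62; e = 57 − 62 = -5
Signs: − + − + − + + −
Runs: −×1, +×1, −×1, +×1, −×1, +×2, −×1 → 7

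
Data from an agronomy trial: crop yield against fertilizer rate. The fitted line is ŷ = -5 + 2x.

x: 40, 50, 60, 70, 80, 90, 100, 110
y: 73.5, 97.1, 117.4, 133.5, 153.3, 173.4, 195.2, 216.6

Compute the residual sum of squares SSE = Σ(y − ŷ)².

SSE = 22.72

x=40: ŷ = -5 + 2·40 = 75; r = 73.5 − 75 = -1.5
x=50: ŷ = -5 + 2·50 = 95; r = 97.1 − 95 = 2.1
x=60: ŷ = -5 + 2·60 = 115; r = 117.4 − 115 = 2.4
x=70: ŷ = -5 + 2·70 = 135; r = 133.5 − 135 = -1.5
x=80: ŷ = -5 + 2·80 = 155; r = 153.3 − 155 = -1.7
x=90: ŷ = -5 + 2·90 = 175; r = 173.4 − 175 = -1.6
x=100: ŷ = -5 + 2·100 = 195; r = 195.2 − 195 = 0.2
x=110: ŷ = -5 + 2·110 = 215; r = 216.6 − 215 = 1.6
SSE = 2.25 + 4.41 + 5.76 + 2.25 + 2.89 + 2.56 + 0.04 + 2.56 = 22.72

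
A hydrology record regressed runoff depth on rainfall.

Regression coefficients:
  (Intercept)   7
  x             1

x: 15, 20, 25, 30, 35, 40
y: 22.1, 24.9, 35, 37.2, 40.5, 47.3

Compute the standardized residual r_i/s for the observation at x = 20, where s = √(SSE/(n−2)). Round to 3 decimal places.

-1.057

x=15: ŷ = 7 + 15 = 22; r = 22.1 − 22 = 0.1
x=20: ŷ = 7 + 20 = 27; r = 24.9 − 27 = -2.1
x=25: ŷ = 7 + 25 = 32; r = 35 − 32 = 3
x=30: ŷ = 7 + 30 = 37; r = 37.2 − 37 = 0.2
x=35: ŷ = 7 + 35 = 42; r = 40.5 − 42 = -1.5
x=40: ŷ = 7 + 40 = 47; r = 47.3 − 47 = 0.3
SSE = 0.01 + 4.41 + 9 + 0.04 + 2.25 + 0.09 = 15.8
s = √(15.8/4) = 1.98746
r/s = -2.1 / 1.98746 = -1.057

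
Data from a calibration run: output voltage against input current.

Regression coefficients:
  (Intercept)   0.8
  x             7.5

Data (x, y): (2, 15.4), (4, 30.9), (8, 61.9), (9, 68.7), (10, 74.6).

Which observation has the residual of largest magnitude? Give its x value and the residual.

x=2: ŷ = 0.8 + 7.5·2 = 15.8; e = 15.4 − 15.8 = -0.4
x=4: ŷ = 0.8 + 7.5·4 = 30.8; e = 30.9 − 30.8 = 0.1
x=8: ŷ = 0.8 + 7.5·8 = 60.8; e = 61.9 − 60.8 = 1.1
x=9: ŷ = 0.8 + 7.5·9 = 68.3; e = 68.7 − 68.3 = 0.4
x=10: ŷ = 0.8 + 7.5·10 = 75.8; e = 74.6 − 75.8 = -1.2
Largest |e| is 1.2 at x = 10, residual -1.2.

x = 10, e = -1.2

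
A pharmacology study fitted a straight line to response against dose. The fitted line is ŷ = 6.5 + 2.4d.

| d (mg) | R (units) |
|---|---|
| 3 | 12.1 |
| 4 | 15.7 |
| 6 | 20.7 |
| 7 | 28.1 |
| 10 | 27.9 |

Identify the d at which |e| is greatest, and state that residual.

d=3: ŷ = 6.5 + 2.4·3 = 13.7; e = 12.1 − 13.7 = -1.6
d=4: ŷ = 6.5 + 2.4·4 = 16.1; e = 15.7 − 16.1 = -0.4
d=6: ŷ = 6.5 + 2.4·6 = 20.9; e = 20.7 − 20.9 = -0.2
d=7: ŷ = 6.5 + 2.4·7 = 23.3; e = 28.1 − 23.3 = 4.8
d=10: ŷ = 6.5 + 2.4·10 = 30.5; e = 27.9 − 30.5 = -2.6
Largest |e| is 4.8 at d = 7, residual 4.8.

d = 7, e = 4.8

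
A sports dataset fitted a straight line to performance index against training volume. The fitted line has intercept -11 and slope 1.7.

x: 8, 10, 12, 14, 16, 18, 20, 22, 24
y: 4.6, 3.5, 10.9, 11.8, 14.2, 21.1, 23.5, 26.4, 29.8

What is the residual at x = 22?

ŷ = -11 + 1.7·22 = 26.4
e = 26.4 − 26.4 = 0

e = 0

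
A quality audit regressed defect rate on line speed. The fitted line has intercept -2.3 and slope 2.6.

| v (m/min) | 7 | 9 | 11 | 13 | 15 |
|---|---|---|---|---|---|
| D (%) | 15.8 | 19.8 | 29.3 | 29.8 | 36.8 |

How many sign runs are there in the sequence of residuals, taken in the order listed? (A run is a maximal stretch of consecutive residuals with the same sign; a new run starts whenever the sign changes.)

v=7: D̂ = -2.3 + 2.6·7 = 15.9; e = 15.8 − 15.9 = -0.1
v=9: D̂ = -2.3 + 2.6·9 = 21.1; e = 19.8 − 21.1 = -1.3
v=11: D̂ = -2.3 + 2.6·11 = 26.3; e = 29.3 − 26.3 = 3
v=13: D̂ = -2.3 + 2.6·13 = 31.5; e = 29.8 − 31.5 = -1.7
v=15: D̂ = -2.3 + 2.6·15 = 36.7; e = 36.8 − 36.7 = 0.1
Signs: − − + − +
Runs: −×2, +×1, −×1, +×1 → 4

4 runs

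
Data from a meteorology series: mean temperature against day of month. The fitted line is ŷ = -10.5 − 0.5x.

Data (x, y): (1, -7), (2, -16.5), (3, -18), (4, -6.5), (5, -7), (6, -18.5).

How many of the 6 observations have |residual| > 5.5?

x=1: ŷ = -10.5 − 0.5·1 = -11; e = -7 − (-11) = 4
x=2: ŷ = -10.5 − 0.5·2 = -11.5; e = -16.5 − (-11.5) = -5
x=3: ŷ = -10.5 − 0.5·3 = -12; e = -18 − (-12) = -6
x=4: ŷ = -10.5 − 0.5·4 = -12.5; e = -6.5 − (-12.5) = 6
x=5: ŷ = -10.5 − 0.5·5 = -13; e = -7 − (-13) = 6
x=6: ŷ = -10.5 − 0.5·6 = -13.5; e = -18.5 − (-13.5) = -5
|e| > 5.5: x=3 (|e|=6), x=4 (|e|=6), x=5 (|e|=6) → 3

3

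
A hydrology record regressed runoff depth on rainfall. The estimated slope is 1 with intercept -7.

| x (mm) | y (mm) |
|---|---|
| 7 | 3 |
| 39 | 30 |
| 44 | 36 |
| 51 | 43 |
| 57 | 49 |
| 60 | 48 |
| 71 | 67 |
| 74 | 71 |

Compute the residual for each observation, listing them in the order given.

3, -2, -1, -1, -1, -5, 3, 4

x=7: ŷ = -7 + 7 = 0; e = 3 − 0 = 3
x=39: ŷ = -7 + 39 = 32; e = 30 − 32 = -2
x=44: ŷ = -7 + 44 = 37; e = 36 − 37 = -1
x=51: ŷ = -7 + 51 = 44; e = 43 − 44 = -1
x=57: ŷ = -7 + 57 = 50; e = 49 − 50 = -1
x=60: ŷ = -7 + 60 = 53; e = 48 − 53 = -5
x=71: ŷ = -7 + 71 = 64; e = 67 − 64 = 3
x=74: ŷ = -7 + 74 = 67; e = 71 − 67 = 4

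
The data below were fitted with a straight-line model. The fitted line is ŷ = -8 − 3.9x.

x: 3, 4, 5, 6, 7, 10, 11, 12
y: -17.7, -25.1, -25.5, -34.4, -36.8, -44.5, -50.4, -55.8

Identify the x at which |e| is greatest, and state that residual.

x = 6, e = -3

x=3: ŷ = -8 − 3.9·3 = -19.7; e = -17.7 − (-19.7) = 2
x=4: ŷ = -8 − 3.9·4 = -23.6; e = -25.1 − (-23.6) = -1.5
x=5: ŷ = -8 − 3.9·5 = -27.5; e = -25.5 − (-27.5) = 2
x=6: ŷ = -8 − 3.9·6 = -31.4; e = -34.4 − (-31.4) = -3
x=7: ŷ = -8 − 3.9·7 = -35.3; e = -36.8 − (-35.3) = -1.5
x=10: ŷ = -8 − 3.9·10 = -47; e = -44.5 − (-47) = 2.5
x=11: ŷ = -8 − 3.9·11 = -50.9; e = -50.4 − (-50.9) = 0.5
x=12: ŷ = -8 − 3.9·12 = -54.8; e = -55.8 − (-54.8) = -1
Largest |e| is 3 at x = 6, residual -3.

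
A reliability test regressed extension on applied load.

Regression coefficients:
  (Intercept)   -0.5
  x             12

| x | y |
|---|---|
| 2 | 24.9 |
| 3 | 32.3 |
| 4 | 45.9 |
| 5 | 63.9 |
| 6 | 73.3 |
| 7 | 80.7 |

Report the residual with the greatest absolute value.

r = 4.4

x=2: ŷ = -0.5 + 12·2 = 23.5; r = 24.9 − 23.5 = 1.4
x=3: ŷ = -0.5 + 12·3 = 35.5; r = 32.3 − 35.5 = -3.2
x=4: ŷ = -0.5 + 12·4 = 47.5; r = 45.9 − 47.5 = -1.6
x=5: ŷ = -0.5 + 12·5 = 59.5; r = 63.9 − 59.5 = 4.4
x=6: ŷ = -0.5 + 12·6 = 71.5; r = 73.3 − 71.5 = 1.8
x=7: ŷ = -0.5 + 12·7 = 83.5; r = 80.7 − 83.5 = -2.8
Largest |r| is 4.4 at x = 5, residual 4.4.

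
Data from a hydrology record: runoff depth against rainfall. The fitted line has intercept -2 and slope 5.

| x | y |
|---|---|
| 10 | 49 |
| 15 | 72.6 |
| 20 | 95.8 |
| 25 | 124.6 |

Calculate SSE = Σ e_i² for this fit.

SSE = 8.56

x=10: ŷ = -2 + 5·10 = 48; e = 49 − 48 = 1
x=15: ŷ = -2 + 5·15 = 73; e = 72.6 − 73 = -0.4
x=20: ŷ = -2 + 5·20 = 98; e = 95.8 − 98 = -2.2
x=25: ŷ = -2 + 5·25 = 123; e = 124.6 − 123 = 1.6
SSE = 1 + 0.16 + 4.84 + 2.56 = 8.56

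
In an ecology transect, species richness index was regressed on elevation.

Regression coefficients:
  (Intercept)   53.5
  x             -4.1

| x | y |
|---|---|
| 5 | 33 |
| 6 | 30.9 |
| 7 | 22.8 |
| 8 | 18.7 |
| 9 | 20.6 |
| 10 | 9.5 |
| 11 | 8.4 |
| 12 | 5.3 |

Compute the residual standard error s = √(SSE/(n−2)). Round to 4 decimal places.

s = 2.5166

x=5: ŷ = 53.5 − 4.1·5 = 33; r = 33 − 33 = 0
x=6: ŷ = 53.5 − 4.1·6 = 28.9; r = 30.9 − 28.9 = 2
x=7: ŷ = 53.5 − 4.1·7 = 24.8; r = 22.8 − 24.8 = -2
x=8: ŷ = 53.5 − 4.1·8 = 20.7; r = 18.7 − 20.7 = -2
x=9: ŷ = 53.5 − 4.1·9 = 16.6; r = 20.6 − 16.6 = 4
x=10: ŷ = 53.5 − 4.1·10 = 12.5; r = 9.5 − 12.5 = -3
x=11: ŷ = 53.5 − 4.1·11 = 8.4; r = 8.4 − 8.4 = 0
x=12: ŷ = 53.5 − 4.1·12 = 4.3; r = 5.3 − 4.3 = 1
SSE = 0 + 4 + 4 + 4 + 16 + 9 + 0 + 1 = 38
s = √(38/6) = √6.33333 ≈ 2.5166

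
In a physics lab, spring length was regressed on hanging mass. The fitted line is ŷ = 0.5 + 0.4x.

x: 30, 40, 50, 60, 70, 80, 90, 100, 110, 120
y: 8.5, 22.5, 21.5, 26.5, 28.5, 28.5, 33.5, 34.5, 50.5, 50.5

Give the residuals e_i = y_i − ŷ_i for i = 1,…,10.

-4, 6, 1, 2, 0, -4, -3, -6, 6, 2

x=30: ŷ = 0.5 + 0.4·30 = 12.5; e = 8.5 − 12.5 = -4
x=40: ŷ = 0.5 + 0.4·40 = 16.5; e = 22.5 − 16.5 = 6
x=50: ŷ = 0.5 + 0.4·50 = 20.5; e = 21.5 − 20.5 = 1
x=60: ŷ = 0.5 + 0.4·60 = 24.5; e = 26.5 − 24.5 = 2
x=70: ŷ = 0.5 + 0.4·70 = 28.5; e = 28.5 − 28.5 = 0
x=80: ŷ = 0.5 + 0.4·80 = 32.5; e = 28.5 − 32.5 = -4
x=90: ŷ = 0.5 + 0.4·90 = 36.5; e = 33.5 − 36.5 = -3
x=100: ŷ = 0.5 + 0.4·100 = 40.5; e = 34.5 − 40.5 = -6
x=110: ŷ = 0.5 + 0.4·110 = 44.5; e = 50.5 − 44.5 = 6
x=120: ŷ = 0.5 + 0.4·120 = 48.5; e = 50.5 − 48.5 = 2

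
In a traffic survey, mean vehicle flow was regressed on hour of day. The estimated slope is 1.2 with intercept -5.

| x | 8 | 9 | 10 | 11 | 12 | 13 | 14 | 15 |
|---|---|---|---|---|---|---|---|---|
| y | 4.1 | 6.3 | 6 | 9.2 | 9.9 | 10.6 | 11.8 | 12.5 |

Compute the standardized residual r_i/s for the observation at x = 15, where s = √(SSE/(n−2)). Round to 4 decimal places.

-0.7071

x=8: ŷ = -5 + 1.2·8 = 4.6; r = 4.1 − 4.6 = -0.5
x=9: ŷ = -5 + 1.2·9 = 5.8; r = 6.3 − 5.8 = 0.5
x=10: ŷ = -5 + 1.2·10 = 7; r = 6 − 7 = -1
x=11: ŷ = -5 + 1.2·11 = 8.2; r = 9.2 − 8.2 = 1
x=12: ŷ = -5 + 1.2·12 = 9.4; r = 9.9 − 9.4 = 0.5
x=13: ŷ = -5 + 1.2·13 = 10.6; r = 10.6 − 10.6 = 0
x=14: ŷ = -5 + 1.2·14 = 11.8; r = 11.8 − 11.8 = 0
x=15: ŷ = -5 + 1.2·15 = 13; r = 12.5 − 13 = -0.5
SSE = 0.25 + 0.25 + 1 + 1 + 0.25 + 0 + 0 + 0.25 = 3
s = √(3/6) = 0.707107
r/s = -0.5 / 0.707107 = -0.7071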